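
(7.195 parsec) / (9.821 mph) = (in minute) 8.428e+14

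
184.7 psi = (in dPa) 1.273e+07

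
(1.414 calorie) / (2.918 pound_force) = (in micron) 4.558e+05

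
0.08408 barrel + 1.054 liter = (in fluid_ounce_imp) 507.6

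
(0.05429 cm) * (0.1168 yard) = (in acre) 1.433e-08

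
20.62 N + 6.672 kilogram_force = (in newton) 86.05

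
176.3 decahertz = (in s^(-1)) 1763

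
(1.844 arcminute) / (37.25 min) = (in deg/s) 1.375e-05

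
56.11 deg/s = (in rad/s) 0.9793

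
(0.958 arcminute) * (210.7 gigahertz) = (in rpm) 5.607e+08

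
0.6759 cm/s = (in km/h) 0.02433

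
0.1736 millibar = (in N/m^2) 17.36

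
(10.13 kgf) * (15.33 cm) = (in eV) 9.505e+19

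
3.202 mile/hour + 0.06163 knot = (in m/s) 1.463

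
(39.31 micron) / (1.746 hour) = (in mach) 1.837e-11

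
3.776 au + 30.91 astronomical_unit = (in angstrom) 5.189e+22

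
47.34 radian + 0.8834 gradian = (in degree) 2713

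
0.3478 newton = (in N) 0.3478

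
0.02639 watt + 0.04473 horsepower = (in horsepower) 0.04477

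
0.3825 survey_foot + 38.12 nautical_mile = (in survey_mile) 43.87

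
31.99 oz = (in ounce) 31.99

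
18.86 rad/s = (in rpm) 180.1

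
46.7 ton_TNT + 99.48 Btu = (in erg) 1.954e+18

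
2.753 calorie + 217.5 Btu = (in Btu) 217.5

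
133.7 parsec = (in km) 4.126e+15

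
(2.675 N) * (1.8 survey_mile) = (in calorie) 1852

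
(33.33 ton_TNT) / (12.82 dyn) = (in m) 1.088e+15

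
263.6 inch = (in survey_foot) 21.97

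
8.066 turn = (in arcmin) 1.742e+05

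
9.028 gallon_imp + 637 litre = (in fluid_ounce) 2.293e+04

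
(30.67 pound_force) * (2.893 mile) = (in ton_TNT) 0.0001518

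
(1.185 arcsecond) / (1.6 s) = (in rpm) 3.429e-05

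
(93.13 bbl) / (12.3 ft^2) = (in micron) 1.296e+07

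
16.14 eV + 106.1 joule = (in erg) 1.061e+09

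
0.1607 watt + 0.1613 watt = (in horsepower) 0.0004318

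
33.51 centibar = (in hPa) 335.1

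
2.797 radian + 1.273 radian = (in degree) 233.2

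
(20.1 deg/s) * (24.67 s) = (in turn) 1.377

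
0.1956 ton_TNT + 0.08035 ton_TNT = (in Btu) 1.094e+06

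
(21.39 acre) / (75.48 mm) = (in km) 1147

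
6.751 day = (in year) 0.0185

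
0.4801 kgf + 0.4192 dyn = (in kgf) 0.4801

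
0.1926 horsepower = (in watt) 143.6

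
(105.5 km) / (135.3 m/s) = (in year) 2.473e-05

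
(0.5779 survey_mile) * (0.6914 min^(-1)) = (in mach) 0.03147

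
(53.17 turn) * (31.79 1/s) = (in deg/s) 6.085e+05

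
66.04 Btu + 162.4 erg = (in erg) 6.968e+11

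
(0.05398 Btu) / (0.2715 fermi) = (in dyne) 2.098e+22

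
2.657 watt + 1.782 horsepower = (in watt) 1331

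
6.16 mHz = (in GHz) 6.16e-12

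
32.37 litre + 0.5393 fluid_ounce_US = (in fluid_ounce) 1095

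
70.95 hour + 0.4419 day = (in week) 0.4855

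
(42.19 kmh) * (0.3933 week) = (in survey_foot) 9.146e+06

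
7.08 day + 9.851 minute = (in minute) 1.021e+04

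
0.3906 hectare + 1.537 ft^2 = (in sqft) 4.205e+04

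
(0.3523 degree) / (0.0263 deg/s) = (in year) 4.248e-07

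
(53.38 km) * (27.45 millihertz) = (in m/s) 1465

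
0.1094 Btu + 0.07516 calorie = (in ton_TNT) 2.766e-08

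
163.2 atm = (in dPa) 1.654e+08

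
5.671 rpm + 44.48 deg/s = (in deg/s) 78.51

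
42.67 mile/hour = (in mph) 42.67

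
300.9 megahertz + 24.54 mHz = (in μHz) 3.009e+14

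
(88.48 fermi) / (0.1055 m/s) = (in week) 1.387e-18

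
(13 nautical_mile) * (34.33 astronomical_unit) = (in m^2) 1.236e+17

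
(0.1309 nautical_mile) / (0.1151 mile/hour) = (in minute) 78.52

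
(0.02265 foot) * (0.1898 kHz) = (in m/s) 1.31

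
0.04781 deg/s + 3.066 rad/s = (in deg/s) 175.7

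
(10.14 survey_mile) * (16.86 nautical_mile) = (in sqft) 5.485e+09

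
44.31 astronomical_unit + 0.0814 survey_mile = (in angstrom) 6.629e+22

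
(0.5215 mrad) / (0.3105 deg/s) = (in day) 1.114e-06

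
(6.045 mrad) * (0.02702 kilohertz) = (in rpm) 1.56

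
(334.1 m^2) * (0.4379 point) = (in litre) 51.61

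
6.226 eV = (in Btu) 9.455e-22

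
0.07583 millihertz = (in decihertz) 0.0007583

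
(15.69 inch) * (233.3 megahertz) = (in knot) 1.807e+08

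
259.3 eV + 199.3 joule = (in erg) 1.993e+09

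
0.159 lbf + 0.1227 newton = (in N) 0.83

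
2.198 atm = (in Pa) 2.227e+05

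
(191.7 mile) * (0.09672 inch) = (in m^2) 757.9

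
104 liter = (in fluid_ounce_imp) 3660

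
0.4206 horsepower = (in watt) 313.6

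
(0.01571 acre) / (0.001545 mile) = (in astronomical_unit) 1.709e-10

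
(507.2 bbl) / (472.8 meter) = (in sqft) 1.836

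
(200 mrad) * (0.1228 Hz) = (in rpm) 0.2345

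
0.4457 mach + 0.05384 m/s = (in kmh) 546.5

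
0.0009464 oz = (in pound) 5.915e-05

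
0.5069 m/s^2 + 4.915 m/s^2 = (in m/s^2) 5.422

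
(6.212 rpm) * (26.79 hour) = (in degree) 3.595e+06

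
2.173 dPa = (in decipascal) 2.173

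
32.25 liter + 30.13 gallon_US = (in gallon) 38.65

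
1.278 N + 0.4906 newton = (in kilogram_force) 0.1803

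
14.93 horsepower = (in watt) 1.113e+04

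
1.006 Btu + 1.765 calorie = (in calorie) 255.4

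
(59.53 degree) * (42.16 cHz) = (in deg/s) 25.1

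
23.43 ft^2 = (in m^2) 2.177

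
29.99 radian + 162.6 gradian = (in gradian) 2072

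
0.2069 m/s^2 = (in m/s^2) 0.2069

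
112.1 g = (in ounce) 3.954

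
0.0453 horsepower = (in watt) 33.78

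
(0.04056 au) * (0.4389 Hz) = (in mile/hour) 5.957e+09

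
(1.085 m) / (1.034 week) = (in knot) 3.373e-06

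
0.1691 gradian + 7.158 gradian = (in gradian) 7.327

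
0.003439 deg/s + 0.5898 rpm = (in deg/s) 3.542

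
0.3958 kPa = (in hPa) 3.958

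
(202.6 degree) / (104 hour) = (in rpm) 9.019e-05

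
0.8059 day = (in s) 6.963e+04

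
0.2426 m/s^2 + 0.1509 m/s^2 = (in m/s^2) 0.3935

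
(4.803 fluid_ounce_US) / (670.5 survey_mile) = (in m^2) 1.316e-10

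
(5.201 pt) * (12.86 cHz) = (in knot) 0.0004587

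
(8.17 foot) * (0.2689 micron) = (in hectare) 6.696e-11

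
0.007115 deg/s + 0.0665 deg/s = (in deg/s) 0.07361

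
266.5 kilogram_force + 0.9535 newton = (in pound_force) 587.7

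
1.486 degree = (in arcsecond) 5350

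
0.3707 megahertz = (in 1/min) 2.224e+07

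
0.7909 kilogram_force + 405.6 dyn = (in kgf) 0.7913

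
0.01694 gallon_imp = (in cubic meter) 7.701e-05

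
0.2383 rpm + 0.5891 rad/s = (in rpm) 5.864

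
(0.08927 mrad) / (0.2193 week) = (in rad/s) 6.731e-10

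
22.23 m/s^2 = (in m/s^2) 22.23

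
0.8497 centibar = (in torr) 6.373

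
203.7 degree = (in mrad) 3555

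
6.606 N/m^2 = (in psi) 0.0009581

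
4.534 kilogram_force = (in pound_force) 9.996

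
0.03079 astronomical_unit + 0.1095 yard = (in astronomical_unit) 0.03079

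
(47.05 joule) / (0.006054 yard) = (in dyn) 8.499e+08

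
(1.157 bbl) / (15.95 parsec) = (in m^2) 3.738e-19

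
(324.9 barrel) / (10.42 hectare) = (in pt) 1.405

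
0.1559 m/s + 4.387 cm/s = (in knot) 0.3883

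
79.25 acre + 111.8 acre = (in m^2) 7.732e+05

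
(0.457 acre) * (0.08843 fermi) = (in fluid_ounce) 5.53e-09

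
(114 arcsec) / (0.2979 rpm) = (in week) 2.929e-08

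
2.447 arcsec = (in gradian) 0.0007552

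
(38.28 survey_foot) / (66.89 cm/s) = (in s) 17.44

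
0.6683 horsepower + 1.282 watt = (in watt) 499.6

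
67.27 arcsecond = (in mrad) 0.3261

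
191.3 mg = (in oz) 0.006748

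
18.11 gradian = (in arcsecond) 5.868e+04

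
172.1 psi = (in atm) 11.71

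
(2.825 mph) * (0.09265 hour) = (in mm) 4.212e+05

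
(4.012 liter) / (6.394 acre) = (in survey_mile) 9.634e-11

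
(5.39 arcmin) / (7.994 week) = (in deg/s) 1.858e-08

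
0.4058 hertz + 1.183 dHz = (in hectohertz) 0.005241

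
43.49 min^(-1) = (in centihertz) 72.48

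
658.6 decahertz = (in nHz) 6.586e+12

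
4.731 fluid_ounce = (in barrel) 0.00088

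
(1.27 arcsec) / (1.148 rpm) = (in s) 5.122e-05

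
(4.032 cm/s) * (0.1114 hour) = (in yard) 17.68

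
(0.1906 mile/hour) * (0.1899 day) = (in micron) 1.398e+09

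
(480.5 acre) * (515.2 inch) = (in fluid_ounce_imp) 8.956e+11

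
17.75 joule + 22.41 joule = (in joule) 40.16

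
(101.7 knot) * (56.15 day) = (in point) 7.195e+11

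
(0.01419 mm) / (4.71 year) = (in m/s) 9.553e-14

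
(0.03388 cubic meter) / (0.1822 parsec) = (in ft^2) 6.487e-17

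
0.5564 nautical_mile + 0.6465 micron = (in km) 1.03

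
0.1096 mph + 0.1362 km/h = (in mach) 0.000255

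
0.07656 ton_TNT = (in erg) 3.203e+15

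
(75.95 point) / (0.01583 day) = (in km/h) 7.052e-05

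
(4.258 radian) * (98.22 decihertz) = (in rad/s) 41.82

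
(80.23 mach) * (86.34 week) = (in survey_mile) 8.864e+08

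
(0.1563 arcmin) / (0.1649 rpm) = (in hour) 7.314e-07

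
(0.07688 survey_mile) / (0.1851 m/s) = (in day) 0.007736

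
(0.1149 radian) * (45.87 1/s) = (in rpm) 50.33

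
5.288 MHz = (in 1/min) 3.173e+08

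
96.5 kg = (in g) 9.65e+04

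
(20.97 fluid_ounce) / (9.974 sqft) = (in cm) 0.06693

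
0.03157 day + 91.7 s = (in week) 0.004662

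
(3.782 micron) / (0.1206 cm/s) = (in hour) 8.711e-07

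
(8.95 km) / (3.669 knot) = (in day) 0.05488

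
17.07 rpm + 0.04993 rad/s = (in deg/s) 105.3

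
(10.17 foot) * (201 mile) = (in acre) 247.8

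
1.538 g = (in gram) 1.538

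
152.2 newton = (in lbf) 34.22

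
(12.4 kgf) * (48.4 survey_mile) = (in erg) 9.472e+13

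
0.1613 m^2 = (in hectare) 1.613e-05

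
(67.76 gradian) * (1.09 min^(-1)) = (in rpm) 0.1846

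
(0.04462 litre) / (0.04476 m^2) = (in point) 2.826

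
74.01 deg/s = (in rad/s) 1.292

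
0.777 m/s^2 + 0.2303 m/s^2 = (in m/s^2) 1.007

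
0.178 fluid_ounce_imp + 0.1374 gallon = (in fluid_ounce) 17.76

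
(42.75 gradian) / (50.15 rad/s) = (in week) 2.214e-08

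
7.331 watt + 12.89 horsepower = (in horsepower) 12.9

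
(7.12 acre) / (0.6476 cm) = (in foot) 1.46e+07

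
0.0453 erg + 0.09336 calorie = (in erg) 3.906e+06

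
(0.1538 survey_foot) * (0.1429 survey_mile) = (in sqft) 116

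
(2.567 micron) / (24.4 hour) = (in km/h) 1.052e-10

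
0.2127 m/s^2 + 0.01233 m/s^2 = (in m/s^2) 0.225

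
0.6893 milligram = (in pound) 1.52e-06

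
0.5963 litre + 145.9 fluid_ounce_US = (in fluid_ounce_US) 166.1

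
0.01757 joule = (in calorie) 0.004199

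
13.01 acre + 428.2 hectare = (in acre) 1071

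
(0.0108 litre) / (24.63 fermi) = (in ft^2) 4.72e+09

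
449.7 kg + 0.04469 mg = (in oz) 1.586e+04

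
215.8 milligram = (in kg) 0.0002158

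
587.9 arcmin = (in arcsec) 3.527e+04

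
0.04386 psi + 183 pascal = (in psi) 0.0704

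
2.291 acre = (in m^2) 9271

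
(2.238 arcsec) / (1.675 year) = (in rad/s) 2.054e-13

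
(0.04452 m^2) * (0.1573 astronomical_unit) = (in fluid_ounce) 3.542e+13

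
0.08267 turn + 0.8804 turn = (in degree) 346.7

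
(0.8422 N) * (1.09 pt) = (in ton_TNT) 7.74e-14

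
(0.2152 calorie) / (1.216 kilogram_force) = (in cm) 7.551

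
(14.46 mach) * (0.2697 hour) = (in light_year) 5.053e-10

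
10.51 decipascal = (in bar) 1.051e-05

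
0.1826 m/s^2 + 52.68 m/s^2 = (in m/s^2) 52.86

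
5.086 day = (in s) 4.394e+05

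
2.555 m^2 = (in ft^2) 27.5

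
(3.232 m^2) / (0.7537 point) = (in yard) 1.329e+04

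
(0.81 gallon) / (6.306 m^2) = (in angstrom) 4.862e+06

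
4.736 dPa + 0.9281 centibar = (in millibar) 9.286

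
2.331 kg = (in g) 2331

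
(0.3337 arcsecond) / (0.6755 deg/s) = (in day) 1.588e-09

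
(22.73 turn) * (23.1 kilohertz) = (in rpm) 3.15e+07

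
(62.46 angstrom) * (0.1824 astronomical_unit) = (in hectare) 0.01704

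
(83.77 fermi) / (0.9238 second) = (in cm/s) 9.068e-12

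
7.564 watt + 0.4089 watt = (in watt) 7.973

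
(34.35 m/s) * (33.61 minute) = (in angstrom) 6.927e+14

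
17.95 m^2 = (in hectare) 0.001795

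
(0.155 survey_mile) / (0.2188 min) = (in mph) 42.5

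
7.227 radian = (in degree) 414.1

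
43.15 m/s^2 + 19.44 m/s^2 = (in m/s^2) 62.59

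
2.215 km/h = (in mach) 0.001807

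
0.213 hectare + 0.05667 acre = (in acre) 0.583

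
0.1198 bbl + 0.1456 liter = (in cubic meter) 0.01919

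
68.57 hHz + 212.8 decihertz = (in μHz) 6.878e+09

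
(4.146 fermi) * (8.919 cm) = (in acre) 9.138e-20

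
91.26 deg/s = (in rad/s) 1.593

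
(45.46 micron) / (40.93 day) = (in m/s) 1.286e-11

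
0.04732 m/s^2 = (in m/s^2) 0.04732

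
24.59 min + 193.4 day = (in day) 193.4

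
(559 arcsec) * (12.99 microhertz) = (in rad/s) 3.52e-08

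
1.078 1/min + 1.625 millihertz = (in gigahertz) 1.959e-11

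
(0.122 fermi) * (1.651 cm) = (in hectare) 2.014e-22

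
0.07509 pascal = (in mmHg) 0.0005632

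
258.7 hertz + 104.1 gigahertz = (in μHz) 1.041e+17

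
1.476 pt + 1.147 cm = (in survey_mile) 7.451e-06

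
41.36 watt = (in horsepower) 0.05546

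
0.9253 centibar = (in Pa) 925.3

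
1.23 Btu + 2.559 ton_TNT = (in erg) 1.071e+17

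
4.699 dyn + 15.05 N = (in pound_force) 3.383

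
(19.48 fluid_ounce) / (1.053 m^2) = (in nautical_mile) 2.954e-07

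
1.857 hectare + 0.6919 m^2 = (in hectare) 1.857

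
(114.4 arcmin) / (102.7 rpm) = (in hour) 8.595e-07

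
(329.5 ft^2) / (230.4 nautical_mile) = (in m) 7.174e-05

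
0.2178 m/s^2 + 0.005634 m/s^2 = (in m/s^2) 0.2234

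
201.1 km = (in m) 2.011e+05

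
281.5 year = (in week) 1.468e+04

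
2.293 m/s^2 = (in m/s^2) 2.293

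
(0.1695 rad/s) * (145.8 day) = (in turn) 3.398e+05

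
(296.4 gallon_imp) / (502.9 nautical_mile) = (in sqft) 1.557e-05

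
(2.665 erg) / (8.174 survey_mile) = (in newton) 2.026e-11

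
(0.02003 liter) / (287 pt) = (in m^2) 0.0001978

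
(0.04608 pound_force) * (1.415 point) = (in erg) 1023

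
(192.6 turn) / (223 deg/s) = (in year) 9.859e-06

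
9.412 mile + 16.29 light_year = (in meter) 1.541e+17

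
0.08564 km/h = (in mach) 6.986e-05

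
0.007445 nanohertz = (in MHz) 7.445e-18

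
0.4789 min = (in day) 0.0003326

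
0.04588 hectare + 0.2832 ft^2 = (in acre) 0.1134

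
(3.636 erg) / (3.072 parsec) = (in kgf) 3.911e-25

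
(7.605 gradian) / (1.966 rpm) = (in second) 0.5802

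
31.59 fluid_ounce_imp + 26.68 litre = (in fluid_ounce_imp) 970.6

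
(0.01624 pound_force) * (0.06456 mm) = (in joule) 4.664e-06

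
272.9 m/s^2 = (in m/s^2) 272.9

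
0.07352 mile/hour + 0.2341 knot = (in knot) 0.298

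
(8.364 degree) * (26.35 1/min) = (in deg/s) 3.673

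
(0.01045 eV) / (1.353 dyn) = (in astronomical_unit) 8.272e-28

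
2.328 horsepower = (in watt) 1736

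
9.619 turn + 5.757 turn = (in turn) 15.38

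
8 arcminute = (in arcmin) 8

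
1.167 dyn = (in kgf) 1.19e-06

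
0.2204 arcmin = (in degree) 0.003673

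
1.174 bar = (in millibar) 1174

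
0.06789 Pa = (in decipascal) 0.6789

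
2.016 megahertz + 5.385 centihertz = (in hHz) 2.016e+04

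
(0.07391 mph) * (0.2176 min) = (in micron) 4.314e+05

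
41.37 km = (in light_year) 4.373e-12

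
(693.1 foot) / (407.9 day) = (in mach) 1.76e-08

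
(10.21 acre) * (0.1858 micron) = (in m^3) 0.007677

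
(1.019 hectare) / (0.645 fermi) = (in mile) 9.817e+15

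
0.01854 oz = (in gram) 0.5256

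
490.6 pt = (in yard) 0.1893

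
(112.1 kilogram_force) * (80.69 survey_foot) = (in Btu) 25.63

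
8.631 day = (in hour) 207.1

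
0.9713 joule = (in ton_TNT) 2.321e-10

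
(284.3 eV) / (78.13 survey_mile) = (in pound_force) 8.144e-23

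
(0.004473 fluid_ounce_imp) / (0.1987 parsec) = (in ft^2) 2.231e-22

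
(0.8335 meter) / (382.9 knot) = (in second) 0.004231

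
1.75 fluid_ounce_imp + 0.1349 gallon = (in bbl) 0.003525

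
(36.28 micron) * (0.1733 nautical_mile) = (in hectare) 1.164e-06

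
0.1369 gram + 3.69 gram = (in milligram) 3827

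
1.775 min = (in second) 106.5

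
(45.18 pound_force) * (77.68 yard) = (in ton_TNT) 3.412e-06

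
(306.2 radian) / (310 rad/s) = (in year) 3.132e-08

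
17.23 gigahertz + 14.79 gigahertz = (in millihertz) 3.202e+13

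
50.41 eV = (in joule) 8.077e-18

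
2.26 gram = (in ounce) 0.07972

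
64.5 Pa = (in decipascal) 645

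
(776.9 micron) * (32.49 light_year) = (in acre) 5.901e+10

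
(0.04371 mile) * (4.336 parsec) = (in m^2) 9.412e+18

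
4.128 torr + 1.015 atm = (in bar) 1.034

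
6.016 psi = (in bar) 0.4148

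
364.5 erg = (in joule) 3.645e-05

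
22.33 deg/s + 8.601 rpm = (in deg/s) 73.94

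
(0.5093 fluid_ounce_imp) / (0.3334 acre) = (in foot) 3.519e-08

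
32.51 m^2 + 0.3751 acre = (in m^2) 1550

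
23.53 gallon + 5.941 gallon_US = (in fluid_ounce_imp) 3926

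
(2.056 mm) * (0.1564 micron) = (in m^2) 3.216e-10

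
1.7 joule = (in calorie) 0.4063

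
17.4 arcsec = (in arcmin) 0.29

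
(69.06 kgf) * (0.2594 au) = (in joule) 2.628e+13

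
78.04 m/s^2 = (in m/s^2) 78.04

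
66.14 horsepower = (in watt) 4.932e+04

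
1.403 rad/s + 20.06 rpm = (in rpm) 33.46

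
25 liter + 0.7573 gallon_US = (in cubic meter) 0.02787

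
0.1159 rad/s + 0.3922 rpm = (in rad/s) 0.157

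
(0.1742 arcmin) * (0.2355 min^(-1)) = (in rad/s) 1.989e-07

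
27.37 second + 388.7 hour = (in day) 16.2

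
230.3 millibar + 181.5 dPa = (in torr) 172.9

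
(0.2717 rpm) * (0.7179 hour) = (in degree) 4213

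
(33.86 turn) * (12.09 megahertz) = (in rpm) 2.456e+10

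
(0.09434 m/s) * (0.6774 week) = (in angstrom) 3.865e+14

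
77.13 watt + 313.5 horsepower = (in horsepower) 313.6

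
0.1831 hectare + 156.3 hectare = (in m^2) 1.565e+06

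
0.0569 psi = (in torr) 2.943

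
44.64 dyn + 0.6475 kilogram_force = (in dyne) 6.35e+05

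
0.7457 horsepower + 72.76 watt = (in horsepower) 0.8433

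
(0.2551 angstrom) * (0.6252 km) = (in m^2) 1.595e-08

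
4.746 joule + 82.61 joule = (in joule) 87.36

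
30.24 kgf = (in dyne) 2.966e+07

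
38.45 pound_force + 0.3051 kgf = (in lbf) 39.12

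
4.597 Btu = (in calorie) 1159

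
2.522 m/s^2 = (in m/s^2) 2.522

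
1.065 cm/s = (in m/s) 0.01065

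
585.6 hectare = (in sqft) 6.303e+07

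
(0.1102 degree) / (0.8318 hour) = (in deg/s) 3.68e-05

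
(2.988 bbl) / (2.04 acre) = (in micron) 57.54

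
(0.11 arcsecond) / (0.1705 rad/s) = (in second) 3.128e-06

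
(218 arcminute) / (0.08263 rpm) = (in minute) 0.1221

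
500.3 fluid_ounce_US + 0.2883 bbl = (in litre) 60.63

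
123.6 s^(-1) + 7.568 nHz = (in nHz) 1.236e+11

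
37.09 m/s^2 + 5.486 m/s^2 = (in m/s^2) 42.58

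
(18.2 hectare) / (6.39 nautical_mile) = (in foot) 50.46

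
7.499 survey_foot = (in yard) 2.5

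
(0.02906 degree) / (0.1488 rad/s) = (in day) 3.945e-08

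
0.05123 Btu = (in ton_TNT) 1.292e-08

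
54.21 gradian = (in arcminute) 2927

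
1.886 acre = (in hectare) 0.7632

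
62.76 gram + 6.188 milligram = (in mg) 6.277e+04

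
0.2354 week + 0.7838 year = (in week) 41.1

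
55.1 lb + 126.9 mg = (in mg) 2.499e+07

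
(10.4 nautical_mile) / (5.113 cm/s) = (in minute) 6278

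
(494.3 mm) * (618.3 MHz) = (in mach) 8.976e+05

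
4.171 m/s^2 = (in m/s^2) 4.171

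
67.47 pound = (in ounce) 1080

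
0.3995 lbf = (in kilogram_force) 0.1812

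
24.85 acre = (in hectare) 10.06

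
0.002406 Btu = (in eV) 1.584e+19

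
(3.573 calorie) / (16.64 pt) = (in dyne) 2.547e+08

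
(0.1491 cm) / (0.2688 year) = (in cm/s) 1.759e-08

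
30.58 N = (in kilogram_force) 3.118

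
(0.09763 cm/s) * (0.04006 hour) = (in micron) 1.408e+05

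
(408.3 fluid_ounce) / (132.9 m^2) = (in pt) 0.2575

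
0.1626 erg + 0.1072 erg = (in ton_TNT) 6.448e-18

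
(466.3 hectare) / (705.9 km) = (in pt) 1.872e+04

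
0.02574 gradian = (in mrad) 0.4043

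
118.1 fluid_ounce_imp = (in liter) 3.356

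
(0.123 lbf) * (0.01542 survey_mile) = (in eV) 8.475e+19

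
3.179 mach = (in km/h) 3897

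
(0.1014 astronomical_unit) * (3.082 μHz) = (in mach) 137.3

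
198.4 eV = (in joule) 3.179e-17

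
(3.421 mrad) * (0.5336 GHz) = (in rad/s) 1.825e+06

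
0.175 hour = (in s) 630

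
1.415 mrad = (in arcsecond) 291.9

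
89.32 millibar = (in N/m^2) 8932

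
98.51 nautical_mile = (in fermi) 1.824e+20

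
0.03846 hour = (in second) 138.5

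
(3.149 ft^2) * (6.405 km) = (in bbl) 1.179e+04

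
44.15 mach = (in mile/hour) 3.363e+04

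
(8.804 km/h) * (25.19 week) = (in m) 3.726e+07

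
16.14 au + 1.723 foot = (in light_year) 0.0002552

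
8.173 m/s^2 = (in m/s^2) 8.173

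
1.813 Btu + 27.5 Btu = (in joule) 3.093e+04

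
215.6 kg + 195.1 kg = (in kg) 410.7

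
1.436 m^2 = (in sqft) 15.46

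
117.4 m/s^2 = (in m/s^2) 117.4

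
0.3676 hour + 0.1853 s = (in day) 0.01532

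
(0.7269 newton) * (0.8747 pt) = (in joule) 0.0002243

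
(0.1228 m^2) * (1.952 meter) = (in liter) 239.7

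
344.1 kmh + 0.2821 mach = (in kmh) 689.9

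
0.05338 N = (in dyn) 5338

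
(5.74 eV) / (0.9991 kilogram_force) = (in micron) 9.386e-14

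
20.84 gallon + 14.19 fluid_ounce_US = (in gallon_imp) 17.45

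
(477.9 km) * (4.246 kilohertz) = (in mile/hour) 4.539e+09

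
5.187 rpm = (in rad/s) 0.5432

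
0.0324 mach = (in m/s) 11.03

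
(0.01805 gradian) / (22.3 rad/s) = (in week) 2.102e-11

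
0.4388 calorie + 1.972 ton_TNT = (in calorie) 1.972e+09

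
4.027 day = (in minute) 5799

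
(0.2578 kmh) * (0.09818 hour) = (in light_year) 2.675e-15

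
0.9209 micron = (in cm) 9.209e-05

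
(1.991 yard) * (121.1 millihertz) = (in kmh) 0.7937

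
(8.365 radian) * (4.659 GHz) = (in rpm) 3.722e+11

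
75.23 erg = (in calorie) 1.798e-06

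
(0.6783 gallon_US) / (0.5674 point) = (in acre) 0.00317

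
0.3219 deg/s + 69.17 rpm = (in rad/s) 7.249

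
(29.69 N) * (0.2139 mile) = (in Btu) 9.687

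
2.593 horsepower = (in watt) 1934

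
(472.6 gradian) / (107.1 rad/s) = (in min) 0.001155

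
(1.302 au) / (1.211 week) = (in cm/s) 2.659e+07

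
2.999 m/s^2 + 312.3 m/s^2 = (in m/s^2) 315.3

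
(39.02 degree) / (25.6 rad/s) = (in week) 4.399e-08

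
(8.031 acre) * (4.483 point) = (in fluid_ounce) 1.738e+06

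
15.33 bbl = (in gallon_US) 643.9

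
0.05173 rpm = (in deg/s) 0.3104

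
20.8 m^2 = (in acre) 0.00514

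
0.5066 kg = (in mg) 5.066e+05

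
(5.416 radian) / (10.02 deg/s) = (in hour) 0.008603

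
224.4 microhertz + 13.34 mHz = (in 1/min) 0.8139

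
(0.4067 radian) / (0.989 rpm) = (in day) 4.545e-05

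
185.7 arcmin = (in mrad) 54.02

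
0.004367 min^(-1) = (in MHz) 7.278e-11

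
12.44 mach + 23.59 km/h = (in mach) 12.46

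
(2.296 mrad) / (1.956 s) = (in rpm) 0.01121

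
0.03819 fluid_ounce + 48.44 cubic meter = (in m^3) 48.44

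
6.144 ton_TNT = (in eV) 1.604e+29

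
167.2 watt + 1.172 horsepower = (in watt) 1041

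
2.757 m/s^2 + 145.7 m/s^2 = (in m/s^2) 148.5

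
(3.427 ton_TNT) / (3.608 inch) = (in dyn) 1.565e+16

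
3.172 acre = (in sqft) 1.382e+05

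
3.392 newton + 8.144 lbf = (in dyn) 3.962e+06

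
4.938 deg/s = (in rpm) 0.823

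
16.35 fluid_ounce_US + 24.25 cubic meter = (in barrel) 152.5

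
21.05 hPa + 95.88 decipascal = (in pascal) 2115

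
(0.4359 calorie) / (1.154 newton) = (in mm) 1580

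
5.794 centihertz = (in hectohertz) 0.0005794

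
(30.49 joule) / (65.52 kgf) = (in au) 3.172e-13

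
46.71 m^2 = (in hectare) 0.004671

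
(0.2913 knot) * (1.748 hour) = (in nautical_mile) 0.5092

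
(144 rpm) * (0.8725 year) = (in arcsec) 8.558e+13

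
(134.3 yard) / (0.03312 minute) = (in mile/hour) 138.2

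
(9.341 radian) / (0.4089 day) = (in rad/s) 0.0002644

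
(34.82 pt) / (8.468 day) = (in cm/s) 1.679e-06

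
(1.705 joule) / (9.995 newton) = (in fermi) 1.706e+14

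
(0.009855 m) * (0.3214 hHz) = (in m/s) 0.3167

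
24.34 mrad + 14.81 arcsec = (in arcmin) 83.92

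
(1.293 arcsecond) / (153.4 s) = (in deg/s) 2.341e-06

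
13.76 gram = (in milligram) 1.376e+04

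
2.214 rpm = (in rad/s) 0.2318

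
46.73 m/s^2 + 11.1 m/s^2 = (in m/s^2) 57.83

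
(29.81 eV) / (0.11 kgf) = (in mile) 2.751e-21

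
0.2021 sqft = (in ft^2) 0.2021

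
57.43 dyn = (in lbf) 0.0001291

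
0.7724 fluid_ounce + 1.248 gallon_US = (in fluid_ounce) 160.5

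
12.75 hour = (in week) 0.07589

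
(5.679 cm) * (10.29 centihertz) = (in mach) 1.716e-05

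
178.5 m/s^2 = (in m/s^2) 178.5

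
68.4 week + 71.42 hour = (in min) 6.938e+05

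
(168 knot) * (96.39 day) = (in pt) 2.04e+12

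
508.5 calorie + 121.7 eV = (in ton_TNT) 5.085e-07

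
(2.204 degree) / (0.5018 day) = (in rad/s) 8.872e-07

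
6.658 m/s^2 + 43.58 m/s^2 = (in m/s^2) 50.24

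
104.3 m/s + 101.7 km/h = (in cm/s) 1.326e+04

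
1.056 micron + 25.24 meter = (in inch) 993.7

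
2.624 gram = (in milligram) 2624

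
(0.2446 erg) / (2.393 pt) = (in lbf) 6.514e-06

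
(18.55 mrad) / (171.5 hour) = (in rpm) 2.869e-07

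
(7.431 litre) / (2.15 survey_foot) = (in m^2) 0.01134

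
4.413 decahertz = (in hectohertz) 0.4413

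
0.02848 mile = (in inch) 1804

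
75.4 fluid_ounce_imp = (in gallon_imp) 0.4713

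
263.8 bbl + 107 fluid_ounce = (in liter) 4.194e+04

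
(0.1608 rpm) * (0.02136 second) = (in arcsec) 74.19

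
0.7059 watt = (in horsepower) 0.0009466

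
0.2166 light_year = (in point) 5.809e+18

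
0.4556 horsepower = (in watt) 339.7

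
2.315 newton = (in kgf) 0.2361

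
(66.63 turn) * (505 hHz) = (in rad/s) 2.114e+07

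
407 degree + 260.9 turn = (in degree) 9.433e+04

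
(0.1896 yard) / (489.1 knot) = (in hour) 1.914e-07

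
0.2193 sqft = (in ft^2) 0.2193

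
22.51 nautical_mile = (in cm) 4.169e+06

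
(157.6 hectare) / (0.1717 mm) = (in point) 2.602e+13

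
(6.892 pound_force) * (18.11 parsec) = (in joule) 1.713e+19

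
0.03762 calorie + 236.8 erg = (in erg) 1.574e+06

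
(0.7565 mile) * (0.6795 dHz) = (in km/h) 297.8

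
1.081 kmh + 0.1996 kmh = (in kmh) 1.281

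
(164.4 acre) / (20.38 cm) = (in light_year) 3.451e-10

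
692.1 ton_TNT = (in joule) 2.896e+12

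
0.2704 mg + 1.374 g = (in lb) 0.00303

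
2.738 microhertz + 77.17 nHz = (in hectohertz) 2.815e-08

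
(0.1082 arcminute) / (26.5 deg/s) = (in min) 1.134e-06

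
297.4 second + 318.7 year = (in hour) 2.792e+06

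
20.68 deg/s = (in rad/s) 0.3609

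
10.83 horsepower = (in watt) 8076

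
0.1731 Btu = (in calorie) 43.65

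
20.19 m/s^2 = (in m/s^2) 20.19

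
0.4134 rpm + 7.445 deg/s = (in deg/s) 9.925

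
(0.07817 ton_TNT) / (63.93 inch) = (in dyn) 2.014e+13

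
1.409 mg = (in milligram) 1.409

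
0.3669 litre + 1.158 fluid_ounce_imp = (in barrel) 0.002515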